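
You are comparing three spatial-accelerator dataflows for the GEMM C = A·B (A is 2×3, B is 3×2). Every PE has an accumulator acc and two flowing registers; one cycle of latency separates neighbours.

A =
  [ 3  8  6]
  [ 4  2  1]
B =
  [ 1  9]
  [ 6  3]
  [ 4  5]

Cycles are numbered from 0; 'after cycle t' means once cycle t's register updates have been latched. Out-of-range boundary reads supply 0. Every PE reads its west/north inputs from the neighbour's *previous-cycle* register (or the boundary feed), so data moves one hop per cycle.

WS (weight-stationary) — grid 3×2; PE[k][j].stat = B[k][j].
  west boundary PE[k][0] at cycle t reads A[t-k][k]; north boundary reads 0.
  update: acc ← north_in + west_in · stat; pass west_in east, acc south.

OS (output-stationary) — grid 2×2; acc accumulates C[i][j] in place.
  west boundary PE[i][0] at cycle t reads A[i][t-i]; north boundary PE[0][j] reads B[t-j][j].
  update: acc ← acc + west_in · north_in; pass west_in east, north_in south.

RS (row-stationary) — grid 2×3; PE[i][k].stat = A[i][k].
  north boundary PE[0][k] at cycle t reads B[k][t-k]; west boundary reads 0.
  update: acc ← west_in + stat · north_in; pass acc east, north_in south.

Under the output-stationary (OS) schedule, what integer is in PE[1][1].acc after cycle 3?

Tracing OS — 2×2 array, target PE[1][1]:
  step 0 · PE0,1: acc=0; fwd→0 fwd↓0
  step 0 · PE1,0: acc=0; fwd→0 fwd↓0
  step 0 · PE1,1: acc=0; fwd→0 fwd↓0
  step 1 · PE0,1: acc=27; fwd→3 fwd↓9
  step 1 · PE1,0: acc=4; fwd→4 fwd↓1
  step 1 · PE1,1: acc=0; fwd→0 fwd↓0
  step 2 · PE0,1: acc=51; fwd→8 fwd↓3
  step 2 · PE1,0: acc=16; fwd→2 fwd↓6
  step 2 · PE1,1: acc=36; fwd→4 fwd↓9
  step 3 · PE0,1: acc=81; fwd→6 fwd↓5
  step 3 · PE1,0: acc=20; fwd→1 fwd↓4
  step 3 · PE1,1: acc=42; fwd→2 fwd↓3

PE[1][1].acc = 42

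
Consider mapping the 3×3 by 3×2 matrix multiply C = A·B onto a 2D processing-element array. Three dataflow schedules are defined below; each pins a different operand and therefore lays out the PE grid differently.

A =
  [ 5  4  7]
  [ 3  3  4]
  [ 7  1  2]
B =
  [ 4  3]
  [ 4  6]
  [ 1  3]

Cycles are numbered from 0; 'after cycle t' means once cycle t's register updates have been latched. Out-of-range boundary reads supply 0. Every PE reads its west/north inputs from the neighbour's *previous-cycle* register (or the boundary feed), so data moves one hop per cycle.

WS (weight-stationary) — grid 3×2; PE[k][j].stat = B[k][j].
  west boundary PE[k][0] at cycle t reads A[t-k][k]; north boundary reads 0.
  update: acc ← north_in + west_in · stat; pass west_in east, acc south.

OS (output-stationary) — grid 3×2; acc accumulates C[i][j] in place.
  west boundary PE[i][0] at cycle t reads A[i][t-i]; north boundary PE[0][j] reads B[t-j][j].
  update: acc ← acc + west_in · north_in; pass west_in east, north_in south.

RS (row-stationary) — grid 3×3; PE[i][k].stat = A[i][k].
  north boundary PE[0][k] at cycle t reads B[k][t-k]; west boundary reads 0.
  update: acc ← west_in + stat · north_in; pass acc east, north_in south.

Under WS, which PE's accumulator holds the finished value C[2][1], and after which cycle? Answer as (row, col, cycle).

(row, col, cycle) = (2, 1, 5)

WS: C[2][1] accumulates in PE[2][1]:
  step 0 · PE2,1: acc=0; fwd→0 fwd↓0
  step 1 · PE2,1: acc=0; fwd→0 fwd↓0
  step 2 · PE2,1: acc=0; fwd→0 fwd↓0
  step 3 · PE2,1: acc=60; fwd→7 fwd↓60
  step 4 · PE2,1: acc=39; fwd→4 fwd↓39
  step 5 · PE2,1: acc=33; fwd→2 fwd↓33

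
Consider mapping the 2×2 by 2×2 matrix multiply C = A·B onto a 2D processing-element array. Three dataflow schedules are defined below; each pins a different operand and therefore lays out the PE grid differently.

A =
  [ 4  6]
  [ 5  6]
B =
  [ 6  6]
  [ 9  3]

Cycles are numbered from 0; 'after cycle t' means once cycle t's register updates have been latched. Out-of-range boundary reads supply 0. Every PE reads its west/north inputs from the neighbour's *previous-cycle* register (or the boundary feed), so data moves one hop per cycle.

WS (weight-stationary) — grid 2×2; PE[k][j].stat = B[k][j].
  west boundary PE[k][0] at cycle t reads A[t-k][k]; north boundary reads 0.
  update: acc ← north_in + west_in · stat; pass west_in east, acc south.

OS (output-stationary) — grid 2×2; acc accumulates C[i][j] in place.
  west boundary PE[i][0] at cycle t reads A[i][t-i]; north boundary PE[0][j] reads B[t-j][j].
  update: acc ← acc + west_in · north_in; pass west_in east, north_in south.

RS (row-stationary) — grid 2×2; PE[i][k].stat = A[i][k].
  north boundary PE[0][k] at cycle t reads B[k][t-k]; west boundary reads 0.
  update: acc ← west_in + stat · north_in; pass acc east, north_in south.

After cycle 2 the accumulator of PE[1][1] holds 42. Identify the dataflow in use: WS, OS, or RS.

Under WS (2×2), PE[1][1]:
  c0 r1c1: 0 / 0 / 0
  c1 r1c1: 0 / 0 / 0
  c2 r1c1: 42 / 6 / 42
Under OS (2×2), PE[1][1]:
  c0 r1c1: 0 / 0 / 0
  c1 r1c1: 0 / 0 / 0
  c2 r1c1: 30 / 5 / 6
Under RS (2×2), PE[1][1]:
  c0 r1c1: 0 / 0 / 0
  c1 r1c1: 0 / 0 / 0
  c2 r1c1: 84 / 84 / 9

dataflow = WS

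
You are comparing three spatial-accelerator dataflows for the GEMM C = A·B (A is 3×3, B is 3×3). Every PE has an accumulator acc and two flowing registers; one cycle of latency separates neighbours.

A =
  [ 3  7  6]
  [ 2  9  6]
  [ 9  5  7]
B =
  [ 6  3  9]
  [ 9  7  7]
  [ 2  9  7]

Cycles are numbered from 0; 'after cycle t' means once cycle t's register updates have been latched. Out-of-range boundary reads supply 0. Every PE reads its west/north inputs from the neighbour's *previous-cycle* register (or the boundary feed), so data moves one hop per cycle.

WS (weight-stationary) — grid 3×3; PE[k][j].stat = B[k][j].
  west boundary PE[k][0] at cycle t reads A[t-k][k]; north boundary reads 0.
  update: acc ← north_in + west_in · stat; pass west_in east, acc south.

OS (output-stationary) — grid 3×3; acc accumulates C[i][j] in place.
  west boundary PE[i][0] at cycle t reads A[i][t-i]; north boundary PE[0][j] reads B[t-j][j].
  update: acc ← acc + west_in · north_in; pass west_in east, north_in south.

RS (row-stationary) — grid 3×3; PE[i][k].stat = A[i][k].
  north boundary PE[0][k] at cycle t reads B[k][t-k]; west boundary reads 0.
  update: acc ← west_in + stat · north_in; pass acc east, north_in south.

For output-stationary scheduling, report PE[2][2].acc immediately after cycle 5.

OS (3×3). Following PE[2][2] plus its west/north inputs:
  cycle 0: PE[1][2] → acc 0, east 0, south 0
  cycle 0: PE[2][1] → acc 0, east 0, south 0
  cycle 0: PE[2][2] → acc 0, east 0, south 0
  cycle 1: PE[1][2] → acc 0, east 0, south 0
  cycle 1: PE[2][1] → acc 0, east 0, south 0
  cycle 1: PE[2][2] → acc 0, east 0, south 0
  cycle 2: PE[1][2] → acc 0, east 0, south 0
  cycle 2: PE[2][1] → acc 0, east 0, south 0
  cycle 2: PE[2][2] → acc 0, east 0, south 0
  cycle 3: PE[1][2] → acc 18, east 2, south 9
  cycle 3: PE[2][1] → acc 27, east 9, south 3
  cycle 3: PE[2][2] → acc 0, east 0, south 0
  cycle 4: PE[1][2] → acc 81, east 9, south 7
  cycle 4: PE[2][1] → acc 62, east 5, south 7
  cycle 4: PE[2][2] → acc 81, east 9, south 9
  cycle 5: PE[1][2] → acc 123, east 6, south 7
  cycle 5: PE[2][1] → acc 125, east 7, south 9
  cycle 5: PE[2][2] → acc 116, east 5, south 7

PE[2][2].acc = 116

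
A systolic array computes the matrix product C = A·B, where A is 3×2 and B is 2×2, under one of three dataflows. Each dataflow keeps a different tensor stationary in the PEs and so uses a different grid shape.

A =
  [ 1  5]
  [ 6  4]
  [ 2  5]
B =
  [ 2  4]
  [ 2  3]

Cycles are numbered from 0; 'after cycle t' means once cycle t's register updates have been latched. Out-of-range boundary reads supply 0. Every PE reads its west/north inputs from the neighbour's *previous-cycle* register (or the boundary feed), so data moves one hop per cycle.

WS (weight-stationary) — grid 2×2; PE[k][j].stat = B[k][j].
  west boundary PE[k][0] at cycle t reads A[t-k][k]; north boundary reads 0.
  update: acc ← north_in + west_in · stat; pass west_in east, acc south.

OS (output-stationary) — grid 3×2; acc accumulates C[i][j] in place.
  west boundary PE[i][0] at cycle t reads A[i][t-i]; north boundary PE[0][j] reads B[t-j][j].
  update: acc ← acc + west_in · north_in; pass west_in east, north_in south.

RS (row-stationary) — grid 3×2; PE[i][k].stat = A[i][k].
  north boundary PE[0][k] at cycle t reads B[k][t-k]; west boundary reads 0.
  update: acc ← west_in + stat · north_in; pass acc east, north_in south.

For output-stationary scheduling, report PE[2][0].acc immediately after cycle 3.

PE[2][0].acc = 14

OS 3×2: PE[2][0] cycle-by-cycle (with neighbour feeds):
  @0  [1,0]  acc 0  |  →0  ↓0
  @0  [2,0]  acc 0  |  →0  ↓0
  @1  [1,0]  acc 12  |  →6  ↓2
  @1  [2,0]  acc 0  |  →0  ↓0
  @2  [1,0]  acc 20  |  →4  ↓2
  @2  [2,0]  acc 4  |  →2  ↓2
  @3  [1,0]  acc 20  |  →0  ↓0
  @3  [2,0]  acc 14  |  →5  ↓2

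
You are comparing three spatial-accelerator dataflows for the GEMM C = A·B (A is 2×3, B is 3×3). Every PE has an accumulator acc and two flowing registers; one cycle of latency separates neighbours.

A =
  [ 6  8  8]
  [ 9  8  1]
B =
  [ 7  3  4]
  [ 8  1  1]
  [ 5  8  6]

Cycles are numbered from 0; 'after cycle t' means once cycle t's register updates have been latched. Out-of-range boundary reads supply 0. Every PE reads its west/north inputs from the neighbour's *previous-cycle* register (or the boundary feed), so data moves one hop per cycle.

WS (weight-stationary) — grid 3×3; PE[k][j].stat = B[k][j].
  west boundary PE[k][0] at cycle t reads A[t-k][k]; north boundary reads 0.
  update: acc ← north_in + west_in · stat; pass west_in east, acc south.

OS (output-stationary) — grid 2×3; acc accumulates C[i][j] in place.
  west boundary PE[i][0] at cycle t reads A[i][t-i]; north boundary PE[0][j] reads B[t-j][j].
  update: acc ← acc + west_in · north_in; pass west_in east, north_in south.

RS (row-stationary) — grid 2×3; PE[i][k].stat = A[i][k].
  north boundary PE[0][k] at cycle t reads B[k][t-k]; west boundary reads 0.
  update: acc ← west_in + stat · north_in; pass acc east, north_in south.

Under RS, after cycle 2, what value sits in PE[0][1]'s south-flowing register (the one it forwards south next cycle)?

RS on a 2×3 grid — tracing PE[0][1] and its feeders:
  [0] (0,0) acc=42 (h:42 v:7)
  [0] (0,1) acc=0 (h:0 v:0)
  [1] (0,0) acc=18 (h:18 v:3)
  [1] (0,1) acc=106 (h:106 v:8)
  [2] (0,0) acc=24 (h:24 v:4)
  [2] (0,1) acc=26 (h:26 v:1)

register = 1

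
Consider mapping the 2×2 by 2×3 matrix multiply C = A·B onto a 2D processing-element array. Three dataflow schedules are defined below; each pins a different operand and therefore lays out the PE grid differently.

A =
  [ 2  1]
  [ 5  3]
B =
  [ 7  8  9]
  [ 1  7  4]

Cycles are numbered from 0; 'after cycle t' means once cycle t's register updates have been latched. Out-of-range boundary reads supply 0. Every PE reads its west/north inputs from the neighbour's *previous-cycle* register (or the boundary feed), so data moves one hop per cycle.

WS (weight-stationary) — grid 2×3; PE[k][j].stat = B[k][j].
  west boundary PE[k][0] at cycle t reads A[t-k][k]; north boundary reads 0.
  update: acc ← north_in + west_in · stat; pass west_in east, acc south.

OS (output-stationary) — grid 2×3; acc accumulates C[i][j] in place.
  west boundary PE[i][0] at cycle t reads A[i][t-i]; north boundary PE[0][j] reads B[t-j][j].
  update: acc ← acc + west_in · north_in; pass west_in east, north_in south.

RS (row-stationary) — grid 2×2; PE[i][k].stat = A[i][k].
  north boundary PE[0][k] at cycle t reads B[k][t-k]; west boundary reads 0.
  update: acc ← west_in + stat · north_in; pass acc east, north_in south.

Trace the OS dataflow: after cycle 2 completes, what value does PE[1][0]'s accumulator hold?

Tracing OS — 2×3 array, target PE[1][0]:
  cycle 0: PE[0][0] → acc 14, east 2, south 7
  cycle 0: PE[1][0] → acc 0, east 0, south 0
  cycle 1: PE[0][0] → acc 15, east 1, south 1
  cycle 1: PE[1][0] → acc 35, east 5, south 7
  cycle 2: PE[0][0] → acc 15, east 0, south 0
  cycle 2: PE[1][0] → acc 38, east 3, south 1

PE[1][0].acc = 38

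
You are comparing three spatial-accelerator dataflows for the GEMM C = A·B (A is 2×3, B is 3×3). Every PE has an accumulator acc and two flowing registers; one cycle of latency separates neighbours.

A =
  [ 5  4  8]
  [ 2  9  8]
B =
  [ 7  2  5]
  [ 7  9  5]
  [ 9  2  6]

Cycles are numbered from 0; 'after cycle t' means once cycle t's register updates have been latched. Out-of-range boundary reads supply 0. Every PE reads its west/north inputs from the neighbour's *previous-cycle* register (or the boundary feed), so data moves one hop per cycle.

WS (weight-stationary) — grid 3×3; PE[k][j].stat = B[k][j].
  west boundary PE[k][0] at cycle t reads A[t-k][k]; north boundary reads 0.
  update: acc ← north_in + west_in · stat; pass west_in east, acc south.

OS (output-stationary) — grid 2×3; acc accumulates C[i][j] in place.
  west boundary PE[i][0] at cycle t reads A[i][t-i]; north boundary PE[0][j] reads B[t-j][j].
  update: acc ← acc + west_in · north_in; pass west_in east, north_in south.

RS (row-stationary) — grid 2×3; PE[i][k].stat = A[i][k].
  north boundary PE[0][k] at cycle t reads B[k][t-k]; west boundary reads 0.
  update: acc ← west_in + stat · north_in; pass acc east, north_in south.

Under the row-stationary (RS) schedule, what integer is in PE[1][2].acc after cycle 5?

PE[1][2].acc = 103

RS (2×3). Following PE[1][2] plus its west/north inputs:
  c0 r0c2: 0 / 0 / 0
  c0 r1c1: 0 / 0 / 0
  c0 r1c2: 0 / 0 / 0
  c1 r0c2: 0 / 0 / 0
  c1 r1c1: 0 / 0 / 0
  c1 r1c2: 0 / 0 / 0
  c2 r0c2: 135 / 135 / 9
  c2 r1c1: 77 / 77 / 7
  c2 r1c2: 0 / 0 / 0
  c3 r0c2: 62 / 62 / 2
  c3 r1c1: 85 / 85 / 9
  c3 r1c2: 149 / 149 / 9
  c4 r0c2: 93 / 93 / 6
  c4 r1c1: 55 / 55 / 5
  c4 r1c2: 101 / 101 / 2
  c5 r0c2: 0 / 0 / 0
  c5 r1c1: 0 / 0 / 0
  c5 r1c2: 103 / 103 / 6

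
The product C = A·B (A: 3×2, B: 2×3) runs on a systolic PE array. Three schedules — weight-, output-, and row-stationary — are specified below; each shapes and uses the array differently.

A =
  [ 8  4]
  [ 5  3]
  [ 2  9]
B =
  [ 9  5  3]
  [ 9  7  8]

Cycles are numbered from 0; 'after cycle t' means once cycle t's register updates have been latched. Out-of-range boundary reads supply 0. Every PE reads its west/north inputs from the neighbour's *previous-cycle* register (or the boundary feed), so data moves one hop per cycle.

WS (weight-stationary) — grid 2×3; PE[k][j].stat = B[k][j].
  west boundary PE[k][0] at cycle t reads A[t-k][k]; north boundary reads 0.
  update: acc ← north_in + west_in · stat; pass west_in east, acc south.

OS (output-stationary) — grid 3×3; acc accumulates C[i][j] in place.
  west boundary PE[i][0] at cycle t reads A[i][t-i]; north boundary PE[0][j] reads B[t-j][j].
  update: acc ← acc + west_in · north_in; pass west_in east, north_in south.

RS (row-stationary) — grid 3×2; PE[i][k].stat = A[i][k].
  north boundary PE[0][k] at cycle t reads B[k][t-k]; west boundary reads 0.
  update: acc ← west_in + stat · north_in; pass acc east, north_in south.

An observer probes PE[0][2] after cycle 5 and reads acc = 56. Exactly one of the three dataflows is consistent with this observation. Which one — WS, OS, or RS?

Under WS (2×3), PE[0][2]:
  after 0 — PE[0][2] acc=0, pass-E 0, pass-S 0
  after 1 — PE[0][2] acc=0, pass-E 0, pass-S 0
  after 2 — PE[0][2] acc=24, pass-E 8, pass-S 24
  after 3 — PE[0][2] acc=15, pass-E 5, pass-S 15
  after 4 — PE[0][2] acc=6, pass-E 2, pass-S 6
  after 5 — PE[0][2] acc=0, pass-E 0, pass-S 0
Under OS (3×3), PE[0][2]:
  after 0 — PE[0][2] acc=0, pass-E 0, pass-S 0
  after 1 — PE[0][2] acc=0, pass-E 0, pass-S 0
  after 2 — PE[0][2] acc=24, pass-E 8, pass-S 3
  after 3 — PE[0][2] acc=56, pass-E 4, pass-S 8
  after 4 — PE[0][2] acc=56, pass-E 0, pass-S 0
  after 5 — PE[0][2] acc=56, pass-E 0, pass-S 0
RS (3×2): PE[0][2] does not exist.

dataflow = OS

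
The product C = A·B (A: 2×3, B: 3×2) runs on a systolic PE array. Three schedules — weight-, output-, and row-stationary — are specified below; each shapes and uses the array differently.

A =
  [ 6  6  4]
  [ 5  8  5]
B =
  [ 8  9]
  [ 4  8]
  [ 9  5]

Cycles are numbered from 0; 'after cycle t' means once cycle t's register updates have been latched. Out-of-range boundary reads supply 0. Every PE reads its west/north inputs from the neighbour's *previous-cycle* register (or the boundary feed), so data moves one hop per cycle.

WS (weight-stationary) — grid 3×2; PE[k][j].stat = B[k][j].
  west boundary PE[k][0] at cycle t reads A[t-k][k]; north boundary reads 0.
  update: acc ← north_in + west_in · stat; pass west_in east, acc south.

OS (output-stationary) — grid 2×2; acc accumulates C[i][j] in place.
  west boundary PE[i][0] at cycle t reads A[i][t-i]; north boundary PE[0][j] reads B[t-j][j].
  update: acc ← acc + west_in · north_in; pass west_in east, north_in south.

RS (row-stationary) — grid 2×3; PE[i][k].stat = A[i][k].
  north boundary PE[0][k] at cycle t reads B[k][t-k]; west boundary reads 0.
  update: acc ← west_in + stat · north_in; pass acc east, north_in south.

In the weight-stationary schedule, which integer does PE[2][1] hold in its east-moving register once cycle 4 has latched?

WS on a 3×2 grid — tracing PE[2][1] and its feeders:
  [0] (1,1) acc=0 (h:0 v:0)
  [0] (2,0) acc=0 (h:0 v:0)
  [0] (2,1) acc=0 (h:0 v:0)
  [1] (1,1) acc=0 (h:0 v:0)
  [1] (2,0) acc=0 (h:0 v:0)
  [1] (2,1) acc=0 (h:0 v:0)
  [2] (1,1) acc=102 (h:6 v:102)
  [2] (2,0) acc=108 (h:4 v:108)
  [2] (2,1) acc=0 (h:0 v:0)
  [3] (1,1) acc=109 (h:8 v:109)
  [3] (2,0) acc=117 (h:5 v:117)
  [3] (2,1) acc=122 (h:4 v:122)
  [4] (1,1) acc=0 (h:0 v:0)
  [4] (2,0) acc=0 (h:0 v:0)
  [4] (2,1) acc=134 (h:5 v:134)

register = 5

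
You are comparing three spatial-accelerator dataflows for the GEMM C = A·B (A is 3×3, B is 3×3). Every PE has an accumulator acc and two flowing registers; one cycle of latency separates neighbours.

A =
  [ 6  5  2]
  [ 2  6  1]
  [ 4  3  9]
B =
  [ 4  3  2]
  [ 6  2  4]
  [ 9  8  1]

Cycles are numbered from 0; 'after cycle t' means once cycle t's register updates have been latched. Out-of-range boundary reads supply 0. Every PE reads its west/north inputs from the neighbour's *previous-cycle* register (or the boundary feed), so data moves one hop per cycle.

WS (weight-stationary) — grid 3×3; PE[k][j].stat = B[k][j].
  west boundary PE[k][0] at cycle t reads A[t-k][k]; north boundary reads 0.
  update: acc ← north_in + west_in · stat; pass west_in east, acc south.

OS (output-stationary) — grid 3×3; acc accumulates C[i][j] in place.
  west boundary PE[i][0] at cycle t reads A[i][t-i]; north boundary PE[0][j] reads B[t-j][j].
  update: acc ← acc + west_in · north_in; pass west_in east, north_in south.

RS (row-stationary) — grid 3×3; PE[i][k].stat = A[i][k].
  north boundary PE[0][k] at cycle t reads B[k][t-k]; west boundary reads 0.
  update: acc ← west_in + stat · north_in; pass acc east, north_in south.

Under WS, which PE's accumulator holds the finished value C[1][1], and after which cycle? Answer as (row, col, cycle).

(row, col, cycle) = (2, 1, 4)

Under WS, C[1][1] lands at PE[2][1]:
  @0  [2,1]  acc 0  |  →0  ↓0
  @1  [2,1]  acc 0  |  →0  ↓0
  @2  [2,1]  acc 0  |  →0  ↓0
  @3  [2,1]  acc 44  |  →2  ↓44
  @4  [2,1]  acc 26  |  →1  ↓26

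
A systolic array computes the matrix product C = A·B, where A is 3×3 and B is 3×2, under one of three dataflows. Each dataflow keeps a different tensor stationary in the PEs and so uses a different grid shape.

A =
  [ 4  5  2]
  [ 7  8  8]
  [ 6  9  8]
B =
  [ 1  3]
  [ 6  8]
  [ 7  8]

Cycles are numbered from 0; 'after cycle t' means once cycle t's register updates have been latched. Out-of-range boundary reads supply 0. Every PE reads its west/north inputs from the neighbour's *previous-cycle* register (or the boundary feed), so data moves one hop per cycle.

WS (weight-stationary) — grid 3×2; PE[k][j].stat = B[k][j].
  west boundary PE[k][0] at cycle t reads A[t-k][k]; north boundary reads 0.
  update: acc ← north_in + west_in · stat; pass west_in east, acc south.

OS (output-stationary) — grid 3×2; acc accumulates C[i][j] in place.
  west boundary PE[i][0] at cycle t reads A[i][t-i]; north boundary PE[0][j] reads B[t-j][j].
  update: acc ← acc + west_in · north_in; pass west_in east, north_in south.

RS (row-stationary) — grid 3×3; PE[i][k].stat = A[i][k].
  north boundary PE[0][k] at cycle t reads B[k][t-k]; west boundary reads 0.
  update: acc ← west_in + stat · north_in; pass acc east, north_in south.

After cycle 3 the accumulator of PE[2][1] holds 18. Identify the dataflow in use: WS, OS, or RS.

WS (3×2 grid), PE[2][1]:
  cycle 0: PE[2][1] → acc 0, east 0, south 0
  cycle 1: PE[2][1] → acc 0, east 0, south 0
  cycle 2: PE[2][1] → acc 0, east 0, south 0
  cycle 3: PE[2][1] → acc 68, east 2, south 68
OS (3×2 grid), PE[2][1]:
  cycle 0: PE[2][1] → acc 0, east 0, south 0
  cycle 1: PE[2][1] → acc 0, east 0, south 0
  cycle 2: PE[2][1] → acc 0, east 0, south 0
  cycle 3: PE[2][1] → acc 18, east 6, south 3
RS (3×3 grid), PE[2][1]:
  cycle 0: PE[2][1] → acc 0, east 0, south 0
  cycle 1: PE[2][1] → acc 0, east 0, south 0
  cycle 2: PE[2][1] → acc 0, east 0, south 0
  cycle 3: PE[2][1] → acc 60, east 60, south 6

dataflow = OS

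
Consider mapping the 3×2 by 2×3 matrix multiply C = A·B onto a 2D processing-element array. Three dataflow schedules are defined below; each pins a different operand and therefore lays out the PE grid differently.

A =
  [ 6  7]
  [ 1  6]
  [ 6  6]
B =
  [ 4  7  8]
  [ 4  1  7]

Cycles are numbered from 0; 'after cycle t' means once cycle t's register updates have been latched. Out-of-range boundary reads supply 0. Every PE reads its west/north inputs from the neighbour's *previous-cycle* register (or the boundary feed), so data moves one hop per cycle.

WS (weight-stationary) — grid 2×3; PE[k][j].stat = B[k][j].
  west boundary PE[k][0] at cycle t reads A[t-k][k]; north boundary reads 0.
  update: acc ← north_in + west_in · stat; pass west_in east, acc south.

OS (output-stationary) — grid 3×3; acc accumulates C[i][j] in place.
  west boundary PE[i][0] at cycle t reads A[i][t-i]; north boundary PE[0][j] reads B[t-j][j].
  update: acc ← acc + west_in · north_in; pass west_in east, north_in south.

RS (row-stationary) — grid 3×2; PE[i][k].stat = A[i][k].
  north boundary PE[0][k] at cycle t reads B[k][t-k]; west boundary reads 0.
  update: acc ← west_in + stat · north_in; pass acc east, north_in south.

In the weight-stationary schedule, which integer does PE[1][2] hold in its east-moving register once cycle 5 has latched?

WS on a 2×3 grid — tracing PE[1][2] and its feeders:
  after 0 — PE[0][2] acc=0, pass-E 0, pass-S 0
  after 0 — PE[1][1] acc=0, pass-E 0, pass-S 0
  after 0 — PE[1][2] acc=0, pass-E 0, pass-S 0
  after 1 — PE[0][2] acc=0, pass-E 0, pass-S 0
  after 1 — PE[1][1] acc=0, pass-E 0, pass-S 0
  after 1 — PE[1][2] acc=0, pass-E 0, pass-S 0
  after 2 — PE[0][2] acc=48, pass-E 6, pass-S 48
  after 2 — PE[1][1] acc=49, pass-E 7, pass-S 49
  after 2 — PE[1][2] acc=0, pass-E 0, pass-S 0
  after 3 — PE[0][2] acc=8, pass-E 1, pass-S 8
  after 3 — PE[1][1] acc=13, pass-E 6, pass-S 13
  after 3 — PE[1][2] acc=97, pass-E 7, pass-S 97
  after 4 — PE[0][2] acc=48, pass-E 6, pass-S 48
  after 4 — PE[1][1] acc=48, pass-E 6, pass-S 48
  after 4 — PE[1][2] acc=50, pass-E 6, pass-S 50
  after 5 — PE[0][2] acc=0, pass-E 0, pass-S 0
  after 5 — PE[1][1] acc=0, pass-E 0, pass-S 0
  after 5 — PE[1][2] acc=90, pass-E 6, pass-S 90

register = 6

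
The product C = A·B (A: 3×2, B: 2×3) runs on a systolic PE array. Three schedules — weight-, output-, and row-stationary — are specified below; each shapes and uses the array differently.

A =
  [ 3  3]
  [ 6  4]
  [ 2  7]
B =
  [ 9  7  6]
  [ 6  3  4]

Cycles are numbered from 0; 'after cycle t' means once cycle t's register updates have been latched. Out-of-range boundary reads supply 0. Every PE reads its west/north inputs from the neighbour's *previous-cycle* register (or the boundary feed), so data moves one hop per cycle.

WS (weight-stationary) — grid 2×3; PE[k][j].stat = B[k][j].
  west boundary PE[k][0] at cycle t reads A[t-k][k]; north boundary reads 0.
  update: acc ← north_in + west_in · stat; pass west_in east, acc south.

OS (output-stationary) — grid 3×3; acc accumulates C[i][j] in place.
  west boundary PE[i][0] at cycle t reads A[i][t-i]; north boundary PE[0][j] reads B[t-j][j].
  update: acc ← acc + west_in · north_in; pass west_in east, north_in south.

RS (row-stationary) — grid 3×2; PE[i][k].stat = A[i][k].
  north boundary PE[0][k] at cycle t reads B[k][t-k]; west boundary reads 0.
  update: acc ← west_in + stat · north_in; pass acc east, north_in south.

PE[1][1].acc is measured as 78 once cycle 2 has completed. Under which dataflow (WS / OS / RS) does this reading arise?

WS (2×3 grid), PE[1][1]:
  [0] (1,1) acc=0 (h:0 v:0)
  [1] (1,1) acc=0 (h:0 v:0)
  [2] (1,1) acc=30 (h:3 v:30)
OS (3×3 grid), PE[1][1]:
  [0] (1,1) acc=0 (h:0 v:0)
  [1] (1,1) acc=0 (h:0 v:0)
  [2] (1,1) acc=42 (h:6 v:7)
RS (3×2 grid), PE[1][1]:
  [0] (1,1) acc=0 (h:0 v:0)
  [1] (1,1) acc=0 (h:0 v:0)
  [2] (1,1) acc=78 (h:78 v:6)

dataflow = RS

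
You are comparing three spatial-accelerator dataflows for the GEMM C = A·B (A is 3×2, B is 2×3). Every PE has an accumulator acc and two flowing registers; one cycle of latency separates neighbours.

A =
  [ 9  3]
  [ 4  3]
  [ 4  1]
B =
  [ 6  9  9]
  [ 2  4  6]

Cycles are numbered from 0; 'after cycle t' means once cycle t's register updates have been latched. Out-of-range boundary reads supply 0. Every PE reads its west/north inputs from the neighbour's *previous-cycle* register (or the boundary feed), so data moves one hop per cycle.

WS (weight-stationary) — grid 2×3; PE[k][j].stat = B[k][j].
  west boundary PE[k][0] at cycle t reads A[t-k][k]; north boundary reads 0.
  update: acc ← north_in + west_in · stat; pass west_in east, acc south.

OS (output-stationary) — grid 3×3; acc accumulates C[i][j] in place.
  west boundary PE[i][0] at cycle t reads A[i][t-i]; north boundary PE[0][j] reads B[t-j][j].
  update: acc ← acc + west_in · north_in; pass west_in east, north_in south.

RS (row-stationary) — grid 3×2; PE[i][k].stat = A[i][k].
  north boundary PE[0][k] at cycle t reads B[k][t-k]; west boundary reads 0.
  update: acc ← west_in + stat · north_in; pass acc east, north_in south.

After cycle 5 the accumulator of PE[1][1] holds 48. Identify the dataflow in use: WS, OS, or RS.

dataflow = OS

— WS: 2×3; PE[1][1] trace:
  cycle 0: PE[1][1] → acc 0, east 0, south 0
  cycle 1: PE[1][1] → acc 0, east 0, south 0
  cycle 2: PE[1][1] → acc 93, east 3, south 93
  cycle 3: PE[1][1] → acc 48, east 3, south 48
  cycle 4: PE[1][1] → acc 40, east 1, south 40
  cycle 5: PE[1][1] → acc 0, east 0, south 0
— OS: 3×3; PE[1][1] trace:
  cycle 0: PE[1][1] → acc 0, east 0, south 0
  cycle 1: PE[1][1] → acc 0, east 0, south 0
  cycle 2: PE[1][1] → acc 36, east 4, south 9
  cycle 3: PE[1][1] → acc 48, east 3, south 4
  cycle 4: PE[1][1] → acc 48, east 0, south 0
  cycle 5: PE[1][1] → acc 48, east 0, south 0
— RS: 3×2; PE[1][1] trace:
  cycle 0: PE[1][1] → acc 0, east 0, south 0
  cycle 1: PE[1][1] → acc 0, east 0, south 0
  cycle 2: PE[1][1] → acc 30, east 30, south 2
  cycle 3: PE[1][1] → acc 48, east 48, south 4
  cycle 4: PE[1][1] → acc 54, east 54, south 6
  cycle 5: PE[1][1] → acc 0, east 0, south 0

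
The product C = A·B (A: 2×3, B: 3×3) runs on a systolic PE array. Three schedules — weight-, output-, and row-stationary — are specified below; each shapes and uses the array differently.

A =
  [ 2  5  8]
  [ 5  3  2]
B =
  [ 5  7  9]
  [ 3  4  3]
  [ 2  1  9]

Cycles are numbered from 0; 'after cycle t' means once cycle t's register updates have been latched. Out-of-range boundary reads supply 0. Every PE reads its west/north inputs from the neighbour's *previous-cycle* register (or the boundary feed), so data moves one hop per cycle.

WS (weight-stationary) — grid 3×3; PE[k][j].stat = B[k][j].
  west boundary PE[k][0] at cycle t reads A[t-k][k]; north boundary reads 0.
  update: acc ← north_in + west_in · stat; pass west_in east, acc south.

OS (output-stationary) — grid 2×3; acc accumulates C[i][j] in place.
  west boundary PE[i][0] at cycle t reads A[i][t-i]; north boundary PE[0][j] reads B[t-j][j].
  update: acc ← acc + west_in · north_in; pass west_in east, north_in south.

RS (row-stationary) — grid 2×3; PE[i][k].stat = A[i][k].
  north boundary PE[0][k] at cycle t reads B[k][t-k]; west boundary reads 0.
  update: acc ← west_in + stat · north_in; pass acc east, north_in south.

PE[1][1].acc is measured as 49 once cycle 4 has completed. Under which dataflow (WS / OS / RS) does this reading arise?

— WS: 3×3; PE[1][1] trace:
  cycle 0: PE[1][1] → acc 0, east 0, south 0
  cycle 1: PE[1][1] → acc 0, east 0, south 0
  cycle 2: PE[1][1] → acc 34, east 5, south 34
  cycle 3: PE[1][1] → acc 47, east 3, south 47
  cycle 4: PE[1][1] → acc 0, east 0, south 0
— OS: 2×3; PE[1][1] trace:
  cycle 0: PE[1][1] → acc 0, east 0, south 0
  cycle 1: PE[1][1] → acc 0, east 0, south 0
  cycle 2: PE[1][1] → acc 35, east 5, south 7
  cycle 3: PE[1][1] → acc 47, east 3, south 4
  cycle 4: PE[1][1] → acc 49, east 2, south 1
— RS: 2×3; PE[1][1] trace:
  cycle 0: PE[1][1] → acc 0, east 0, south 0
  cycle 1: PE[1][1] → acc 0, east 0, south 0
  cycle 2: PE[1][1] → acc 34, east 34, south 3
  cycle 3: PE[1][1] → acc 47, east 47, south 4
  cycle 4: PE[1][1] → acc 54, east 54, south 3

dataflow = OS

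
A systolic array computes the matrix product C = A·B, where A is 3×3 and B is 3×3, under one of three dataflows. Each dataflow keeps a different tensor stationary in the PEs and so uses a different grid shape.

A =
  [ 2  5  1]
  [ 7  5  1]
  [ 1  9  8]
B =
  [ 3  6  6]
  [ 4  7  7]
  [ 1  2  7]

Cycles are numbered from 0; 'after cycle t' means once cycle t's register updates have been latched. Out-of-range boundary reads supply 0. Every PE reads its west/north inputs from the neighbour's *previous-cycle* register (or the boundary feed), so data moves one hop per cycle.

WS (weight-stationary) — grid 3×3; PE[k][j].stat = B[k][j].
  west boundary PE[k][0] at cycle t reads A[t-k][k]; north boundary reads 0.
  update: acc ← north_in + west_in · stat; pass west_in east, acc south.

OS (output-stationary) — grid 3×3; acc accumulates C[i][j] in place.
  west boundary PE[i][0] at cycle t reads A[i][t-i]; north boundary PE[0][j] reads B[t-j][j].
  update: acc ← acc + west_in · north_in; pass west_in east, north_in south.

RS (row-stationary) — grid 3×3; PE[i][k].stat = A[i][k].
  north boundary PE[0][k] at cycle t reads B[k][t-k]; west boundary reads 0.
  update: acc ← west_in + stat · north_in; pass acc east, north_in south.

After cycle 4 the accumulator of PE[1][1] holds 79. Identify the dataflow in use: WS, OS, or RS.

WS (3×3 grid), PE[1][1]:
  0: (1,1).acc=0  regs=<0,0>
  1: (1,1).acc=0  regs=<0,0>
  2: (1,1).acc=47  regs=<5,47>
  3: (1,1).acc=77  regs=<5,77>
  4: (1,1).acc=69  regs=<9,69>
OS (3×3 grid), PE[1][1]:
  0: (1,1).acc=0  regs=<0,0>
  1: (1,1).acc=0  regs=<0,0>
  2: (1,1).acc=42  regs=<7,6>
  3: (1,1).acc=77  regs=<5,7>
  4: (1,1).acc=79  regs=<1,2>
RS (3×3 grid), PE[1][1]:
  0: (1,1).acc=0  regs=<0,0>
  1: (1,1).acc=0  regs=<0,0>
  2: (1,1).acc=41  regs=<41,4>
  3: (1,1).acc=77  regs=<77,7>
  4: (1,1).acc=77  regs=<77,7>

dataflow = OS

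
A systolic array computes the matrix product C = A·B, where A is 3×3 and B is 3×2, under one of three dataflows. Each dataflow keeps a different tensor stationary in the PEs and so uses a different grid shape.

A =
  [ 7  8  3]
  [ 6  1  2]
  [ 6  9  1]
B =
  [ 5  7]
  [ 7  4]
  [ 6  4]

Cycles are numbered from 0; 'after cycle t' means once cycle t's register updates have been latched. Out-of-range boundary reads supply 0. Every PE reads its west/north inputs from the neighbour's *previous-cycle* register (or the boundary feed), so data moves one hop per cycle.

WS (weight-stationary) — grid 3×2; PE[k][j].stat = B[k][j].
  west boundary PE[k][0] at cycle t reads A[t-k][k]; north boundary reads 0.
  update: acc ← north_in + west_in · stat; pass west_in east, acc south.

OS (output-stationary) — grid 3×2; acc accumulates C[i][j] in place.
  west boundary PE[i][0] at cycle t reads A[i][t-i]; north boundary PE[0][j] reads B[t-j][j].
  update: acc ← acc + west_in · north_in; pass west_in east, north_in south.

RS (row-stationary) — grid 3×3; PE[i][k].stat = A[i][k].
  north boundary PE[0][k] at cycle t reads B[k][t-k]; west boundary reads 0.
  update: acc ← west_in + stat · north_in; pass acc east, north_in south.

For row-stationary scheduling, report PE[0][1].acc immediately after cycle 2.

RS (3×3). Following PE[0][1] plus its west/north inputs:
  c0 r0c0: 35 / 35 / 5
  c0 r0c1: 0 / 0 / 0
  c1 r0c0: 49 / 49 / 7
  c1 r0c1: 91 / 91 / 7
  c2 r0c0: 0 / 0 / 0
  c2 r0c1: 81 / 81 / 4

PE[0][1].acc = 81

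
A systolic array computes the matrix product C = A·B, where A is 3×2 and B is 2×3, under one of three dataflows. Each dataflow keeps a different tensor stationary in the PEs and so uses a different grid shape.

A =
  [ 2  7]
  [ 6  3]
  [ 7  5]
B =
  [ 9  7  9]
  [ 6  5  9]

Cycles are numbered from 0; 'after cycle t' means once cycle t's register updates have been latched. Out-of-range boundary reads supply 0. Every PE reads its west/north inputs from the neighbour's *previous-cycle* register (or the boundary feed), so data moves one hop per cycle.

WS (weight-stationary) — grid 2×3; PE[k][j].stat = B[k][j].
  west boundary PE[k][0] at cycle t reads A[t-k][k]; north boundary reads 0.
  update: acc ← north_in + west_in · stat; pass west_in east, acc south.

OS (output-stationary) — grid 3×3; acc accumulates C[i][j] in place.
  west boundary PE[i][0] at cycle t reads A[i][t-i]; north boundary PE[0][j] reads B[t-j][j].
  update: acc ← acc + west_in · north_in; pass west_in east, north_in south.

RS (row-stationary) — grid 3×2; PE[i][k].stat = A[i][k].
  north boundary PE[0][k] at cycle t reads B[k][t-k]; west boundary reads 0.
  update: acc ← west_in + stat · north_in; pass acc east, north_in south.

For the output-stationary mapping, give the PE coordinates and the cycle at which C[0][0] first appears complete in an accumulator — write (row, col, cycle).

Under OS, C[0][0] lands at PE[0][0]:
  [0] (0,0) acc=18 (h:2 v:9)
  [1] (0,0) acc=60 (h:7 v:6)

(row, col, cycle) = (0, 0, 1)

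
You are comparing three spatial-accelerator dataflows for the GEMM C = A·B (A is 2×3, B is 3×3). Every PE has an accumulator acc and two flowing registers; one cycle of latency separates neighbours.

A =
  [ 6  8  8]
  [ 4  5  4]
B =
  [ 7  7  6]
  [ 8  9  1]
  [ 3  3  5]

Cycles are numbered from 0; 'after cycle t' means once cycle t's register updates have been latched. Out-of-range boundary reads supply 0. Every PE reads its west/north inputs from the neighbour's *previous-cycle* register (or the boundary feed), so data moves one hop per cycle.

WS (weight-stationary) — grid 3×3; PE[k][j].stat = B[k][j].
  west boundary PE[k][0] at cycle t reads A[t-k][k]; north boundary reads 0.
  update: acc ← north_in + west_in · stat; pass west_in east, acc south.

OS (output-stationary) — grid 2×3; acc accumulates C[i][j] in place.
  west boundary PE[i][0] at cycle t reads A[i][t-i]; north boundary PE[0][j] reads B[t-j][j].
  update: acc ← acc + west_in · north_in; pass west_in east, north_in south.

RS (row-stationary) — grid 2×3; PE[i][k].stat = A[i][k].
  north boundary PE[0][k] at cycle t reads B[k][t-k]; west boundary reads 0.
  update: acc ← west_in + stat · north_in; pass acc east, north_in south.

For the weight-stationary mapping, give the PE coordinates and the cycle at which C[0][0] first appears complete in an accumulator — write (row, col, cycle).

Under WS, C[0][0] lands at PE[2][0]:
  cycle 0: PE[2][0] → acc 0, east 0, south 0
  cycle 1: PE[2][0] → acc 0, east 0, south 0
  cycle 2: PE[2][0] → acc 130, east 8, south 130

(row, col, cycle) = (2, 0, 2)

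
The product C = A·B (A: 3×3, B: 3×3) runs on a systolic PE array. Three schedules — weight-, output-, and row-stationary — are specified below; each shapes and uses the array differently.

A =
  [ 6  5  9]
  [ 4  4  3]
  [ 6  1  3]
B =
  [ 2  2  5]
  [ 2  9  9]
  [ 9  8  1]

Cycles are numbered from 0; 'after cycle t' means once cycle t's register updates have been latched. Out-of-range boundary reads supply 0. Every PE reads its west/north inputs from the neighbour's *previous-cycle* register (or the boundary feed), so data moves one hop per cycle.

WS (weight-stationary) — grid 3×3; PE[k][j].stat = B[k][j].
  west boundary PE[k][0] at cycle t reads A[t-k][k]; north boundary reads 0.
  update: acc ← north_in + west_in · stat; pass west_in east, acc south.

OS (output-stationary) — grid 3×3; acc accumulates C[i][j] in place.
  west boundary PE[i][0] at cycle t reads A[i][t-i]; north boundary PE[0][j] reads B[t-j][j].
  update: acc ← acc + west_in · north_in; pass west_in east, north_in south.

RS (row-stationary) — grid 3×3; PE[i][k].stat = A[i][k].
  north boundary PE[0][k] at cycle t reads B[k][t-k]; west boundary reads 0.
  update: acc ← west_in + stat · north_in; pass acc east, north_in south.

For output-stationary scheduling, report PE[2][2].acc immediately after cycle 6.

PE[2][2].acc = 42

OS 3×3: PE[2][2] cycle-by-cycle (with neighbour feeds):
  cycle 0: PE[1][2] → acc 0, east 0, south 0
  cycle 0: PE[2][1] → acc 0, east 0, south 0
  cycle 0: PE[2][2] → acc 0, east 0, south 0
  cycle 1: PE[1][2] → acc 0, east 0, south 0
  cycle 1: PE[2][1] → acc 0, east 0, south 0
  cycle 1: PE[2][2] → acc 0, east 0, south 0
  cycle 2: PE[1][2] → acc 0, east 0, south 0
  cycle 2: PE[2][1] → acc 0, east 0, south 0
  cycle 2: PE[2][2] → acc 0, east 0, south 0
  cycle 3: PE[1][2] → acc 20, east 4, south 5
  cycle 3: PE[2][1] → acc 12, east 6, south 2
  cycle 3: PE[2][2] → acc 0, east 0, south 0
  cycle 4: PE[1][2] → acc 56, east 4, south 9
  cycle 4: PE[2][1] → acc 21, east 1, south 9
  cycle 4: PE[2][2] → acc 30, east 6, south 5
  cycle 5: PE[1][2] → acc 59, east 3, south 1
  cycle 5: PE[2][1] → acc 45, east 3, south 8
  cycle 5: PE[2][2] → acc 39, east 1, south 9
  cycle 6: PE[1][2] → acc 59, east 0, south 0
  cycle 6: PE[2][1] → acc 45, east 0, south 0
  cycle 6: PE[2][2] → acc 42, east 3, south 1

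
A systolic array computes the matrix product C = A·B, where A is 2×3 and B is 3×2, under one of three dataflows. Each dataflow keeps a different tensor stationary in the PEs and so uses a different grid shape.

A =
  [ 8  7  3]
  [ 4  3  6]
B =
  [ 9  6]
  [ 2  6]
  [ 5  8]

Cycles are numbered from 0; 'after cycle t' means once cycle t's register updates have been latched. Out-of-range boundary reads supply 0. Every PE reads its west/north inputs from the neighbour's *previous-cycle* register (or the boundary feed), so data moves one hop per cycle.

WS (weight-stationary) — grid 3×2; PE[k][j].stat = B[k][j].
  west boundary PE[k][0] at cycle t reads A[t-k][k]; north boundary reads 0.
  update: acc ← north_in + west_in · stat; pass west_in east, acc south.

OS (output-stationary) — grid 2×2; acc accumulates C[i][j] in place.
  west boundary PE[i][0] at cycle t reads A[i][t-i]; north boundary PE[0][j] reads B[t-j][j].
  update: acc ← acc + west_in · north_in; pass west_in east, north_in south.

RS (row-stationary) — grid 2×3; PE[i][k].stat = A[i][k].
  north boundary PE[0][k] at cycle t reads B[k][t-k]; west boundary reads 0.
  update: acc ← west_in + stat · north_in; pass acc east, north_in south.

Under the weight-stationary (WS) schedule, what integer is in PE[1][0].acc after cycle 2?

PE[1][0].acc = 42

WS on a 3×2 grid — tracing PE[1][0] and its feeders:
  @0  [0,0]  acc 72  |  →8  ↓72
  @0  [1,0]  acc 0  |  →0  ↓0
  @1  [0,0]  acc 36  |  →4  ↓36
  @1  [1,0]  acc 86  |  →7  ↓86
  @2  [0,0]  acc 0  |  →0  ↓0
  @2  [1,0]  acc 42  |  →3  ↓42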